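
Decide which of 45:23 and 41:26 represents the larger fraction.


45/23 = 1.9565
41/26 = 1.5769
1.9565 > 1.5769, so 45:23 is greater
= 45:23

45:23


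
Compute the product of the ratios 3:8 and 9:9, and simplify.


Compound ratio = (3×9) : (8×9)
= 27:72
GCD = 9
= 3:8

3:8


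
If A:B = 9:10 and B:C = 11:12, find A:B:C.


Match B: multiply A:B by 11 → 99:110
Multiply B:C by 10 → 110:120
Combined: 99:110:120
GCD = 1
= 99:110:120

99:110:120


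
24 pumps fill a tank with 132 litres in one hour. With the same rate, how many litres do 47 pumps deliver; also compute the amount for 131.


Direct proportion: y/x = constant
k = 132/24 = 5.5000
y at x=47: k × 47 = 132 × 47 / 24 = 6204/24 = 258.50
y at x=131: k × 131 = 132 × 131 / 24 = 17292/24 = 720.50
= 258.50 and 720.50

258.50 and 720.50


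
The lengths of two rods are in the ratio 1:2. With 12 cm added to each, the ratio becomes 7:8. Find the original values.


Let A = 1k, B = 2k.
(1k + 12) / (2k + 12) = 7/8
Cross-multiply: 8(1k + 12) = 7(2k + 12)
8k + 96 = 14k + 84
8k - 14k = 84 - 96
-6k = -12
k = -12/-6 = 2
A = 1×2 = 2, B = 2×2 = 4
= A = 2, B = 4

A = 2, B = 4


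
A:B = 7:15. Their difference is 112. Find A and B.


Let A = 7k, B = 15k.
15k - 7k = 112
8k = 112 → k = 112/8 = 14
A = 7×14 = 98, B = 15×14 = 210
= A = 98, B = 210

A = 98, B = 210


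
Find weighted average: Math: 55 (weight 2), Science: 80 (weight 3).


Numerator = 55×2 + 80×3
= 110 + 240
= 350
Total weight = 5
Weighted avg = 350/5
= 70.00

70.00


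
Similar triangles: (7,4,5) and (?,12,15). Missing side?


Scale factor = 12/4 = 3
Missing side = 7 × 3
= 21.0

21.0


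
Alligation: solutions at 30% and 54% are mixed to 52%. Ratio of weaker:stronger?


Let x parts of 30% mix with y parts of 54%.
30x + 54y = 52(x + y)
30x + 54y = 52x + 52y
x(30 - 52) = y(52 - 54)
x/y = (54 - 52)/(52 - 30) = 2/22
Simplify: 1:11
= 1:11

1:11


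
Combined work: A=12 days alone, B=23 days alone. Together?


Rate of A = 1/12 per day
Rate of B = 1/23 per day
Combined rate = 1/12 + 1/23 = 35/276 ≈ 0.1268 per day
Days = 1 / combined rate = 276/35
≈ 7.89 days

7.89 days


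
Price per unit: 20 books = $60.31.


Unit rate = total / quantity
= 60.31 / 20
= $3.02 per unit

$3.02 per unit


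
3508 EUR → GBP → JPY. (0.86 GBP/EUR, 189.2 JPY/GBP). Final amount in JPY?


Step 1: 3508 EUR × 0.86 = 3016.88 GBP
Step 2: 3016.88 GBP × 189.2 = 570793.70 JPY
Implied rate EUR→JPY = 0.86 × 189.2 = 162.7120
= 570793.70 JPY

570793.70 JPY


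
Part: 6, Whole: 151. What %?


Percentage = (part / whole) × 100
= (6 / 151) × 100
≈ 3.97%

3.97%


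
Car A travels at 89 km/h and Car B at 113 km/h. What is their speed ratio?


Ratio = 89:113
GCD = 1
Simplified = 89:113
Time ratio (same distance) = 113:89
Speed ratio = 89:113

89:113


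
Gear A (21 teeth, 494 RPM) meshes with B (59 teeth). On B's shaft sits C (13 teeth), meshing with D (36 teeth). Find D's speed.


Stage 1: RPM_B = RPM_A × t_A/t_B = 494 × 21/59 = 10374/59 ≈ 175.83
B and C share a shaft → RPM_C = RPM_B
Stage 2: RPM_D = RPM_C × t_C/t_D = RPM_A × (t_A×t_C)/(t_B×t_D)
Overall ratio = (21×13)/(59×36) = 273/2124
RPM_D = 494 × 273/2124 = 134862/2124
≈ 63.49 RPM

63.49 RPM


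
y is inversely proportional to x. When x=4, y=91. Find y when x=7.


Inverse proportion: x × y = constant
k = 4 × 91 = 364
y₂ = k / 7 = 364 / 7
= 52.00

52.00


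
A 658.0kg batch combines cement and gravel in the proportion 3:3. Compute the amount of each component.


Total parts = 3 + 3 = 6
cement: 658.0 × 3/6 = 329.0kg
gravel: 658.0 × 3/6 = 329.0kg
= 329.0kg and 329.0kg

329.0kg and 329.0kg


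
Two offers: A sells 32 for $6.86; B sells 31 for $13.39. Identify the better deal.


Deal A: $6.86/32 = $0.2144/unit
Deal B: $13.39/31 = $0.4319/unit
A is cheaper per unit
= Deal A

Deal A


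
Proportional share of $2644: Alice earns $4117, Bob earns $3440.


Total income = 4117 + 3440 = $7557
Alice: $2644 × 4117/7557 = $1440.43
Bob: $2644 × 3440/7557 = $1203.57
= Alice: $1440.43, Bob: $1203.57

Alice: $1440.43, Bob: $1203.57


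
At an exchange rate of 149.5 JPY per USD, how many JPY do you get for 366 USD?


Amount × rate = 366 × 149.5
= 54717.00 JPY

54717.00 JPY


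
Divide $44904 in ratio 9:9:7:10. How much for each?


Total parts = 9 + 9 + 7 + 10 = 35
Part 1: 44904 × 9/35 = 11546.74
Part 2: 44904 × 9/35 = 11546.74
Part 3: 44904 × 7/35 = 8980.80
Part 4: 44904 × 10/35 = 12829.71
= Part 1: $11546.74, Part 2: $11546.74, Part 3: $8980.80, Part 4: $12829.71

Part 1: $11546.74, Part 2: $11546.74, Part 3: $8980.80, Part 4: $12829.71


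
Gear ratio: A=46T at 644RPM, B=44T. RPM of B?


Gear ratio = 46:44 = 23:22
RPM_B = RPM_A × (teeth_A / teeth_B)
= 644 × (46/44)
= 673.3 RPM

673.3 RPM


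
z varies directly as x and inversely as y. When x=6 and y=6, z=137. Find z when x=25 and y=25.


z = k·x/y
Solve for k using the known point: k = z·y/x = 137×6/6 = 822/6 = 137.0000
Now evaluate at x=25, y=25:
z = k × 25 / 25 = (822 × 25) / (6 × 25) = 20550/150
= 137.0000

137.0000


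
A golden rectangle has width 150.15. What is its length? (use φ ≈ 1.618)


φ = (1 + √5) / 2 ≈ 1.618
Length = width × φ = 150.15 × 1.618 = 242.9427
≈ 242.94

242.94


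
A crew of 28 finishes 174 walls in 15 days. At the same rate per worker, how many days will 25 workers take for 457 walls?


Days ∝ work / workers, so d₂ = d₁ × (m₁/m₂) × (w₂/w₁)
Workers factor (inverse): 28/25 = 1.1200
Work factor (direct): 457/174 ≈ 2.6264
d₂ = 15 × 28/25 × 457/174 = (15 × 28 × 457) / (25 × 174) = 191940/4350
≈ 44.12 days

44.12 days


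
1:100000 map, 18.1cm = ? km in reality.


Real distance = map distance × scale
= 18.1cm × 100000
= 1810000 cm = 18100.0 m
= 18.100 km

18.100 km


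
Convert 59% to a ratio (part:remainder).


59% means 59 parts out of 100; remainder = 41
Part : remainder = 59:41
GCD = 1
= 59:41

59:41


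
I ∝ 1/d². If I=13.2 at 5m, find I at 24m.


I₁d₁² = I₂d₂²
I₂ = I₁ × (d₁/d₂)²
= 13.2 × (5/24)²
= 13.2 × 25/576
= 330/576
≈ 0.5729

0.5729


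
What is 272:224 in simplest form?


GCD(272, 224) = 16
272/16 : 224/16
= 17:14

17:14


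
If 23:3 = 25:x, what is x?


Cross multiply: 23 × x = 3 × 25
23x = 75
x = 75 / 23
= 3.26

3.26


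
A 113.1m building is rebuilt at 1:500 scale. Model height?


Model size = real / scale
= 113.1 / 500
= 0.2262 m

0.2262 m


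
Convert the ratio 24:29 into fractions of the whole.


Total parts = 24 + 29 = 53
First part: 24/53 = 24/53
Second part: 29/53 = 29/53
= 24/53 and 29/53

24/53 and 29/53


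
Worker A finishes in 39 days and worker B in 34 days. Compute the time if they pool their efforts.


Rate of A = 1/39 per day
Rate of B = 1/34 per day
Combined rate = 1/39 + 1/34 = 73/1326 ≈ 0.0551 per day
Days = 1 / combined rate = 1326/73
≈ 18.16 days

18.16 days


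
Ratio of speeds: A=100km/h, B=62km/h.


Ratio = 100:62
GCD = 2
Simplified = 50:31
Time ratio (same distance) = 31:50
Speed ratio = 50:31

50:31


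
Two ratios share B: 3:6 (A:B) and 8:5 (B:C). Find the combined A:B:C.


Match B: multiply A:B by 8 → 24:48
Multiply B:C by 6 → 48:30
Combined: 24:48:30
GCD = 6
= 4:8:5

4:8:5


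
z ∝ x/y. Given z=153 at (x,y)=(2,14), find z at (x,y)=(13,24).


z = k·x/y
Solve for k using the known point: k = z·y/x = 153×14/2 = 2142/2 = 1071.0000
Now evaluate at x=13, y=24:
z = k × 13 / 24 = (2142 × 13) / (2 × 24) = 27846/48
= 580.1250

580.1250


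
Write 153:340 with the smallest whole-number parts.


GCD(153, 340) = 17
153/17 : 340/17
= 9:20

9:20


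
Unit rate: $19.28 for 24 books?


Unit rate = total / quantity
= 19.28 / 24
= $0.80 per unit

$0.80 per unit


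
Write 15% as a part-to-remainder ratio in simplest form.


15% means 15 parts out of 100; remainder = 85
Part : remainder = 15:85
GCD = 5
= 3:17

3:17


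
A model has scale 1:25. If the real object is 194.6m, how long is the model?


Model size = real / scale
= 194.6 / 25
= 7.7840 m

7.7840 m


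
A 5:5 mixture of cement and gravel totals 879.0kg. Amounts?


Total parts = 5 + 5 = 10
cement: 879.0 × 5/10 = 439.5kg
gravel: 879.0 × 5/10 = 439.5kg
= 439.5kg and 439.5kg

439.5kg and 439.5kg


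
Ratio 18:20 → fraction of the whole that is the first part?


Total parts = 18 + 20 = 38
First part: 18/38 = 9/19
= 9/19

9/19


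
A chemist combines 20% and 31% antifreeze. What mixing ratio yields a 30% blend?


Let x parts of 20% mix with y parts of 31%.
20x + 31y = 30(x + y)
20x + 31y = 30x + 30y
x(20 - 30) = y(30 - 31)
x/y = (31 - 30)/(30 - 20) = 1/10
Simplify: 1:10
= 1:10

1:10


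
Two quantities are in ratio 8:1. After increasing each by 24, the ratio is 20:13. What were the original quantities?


Let A = 8k, B = 1k.
(8k + 24) / (1k + 24) = 20/13
Cross-multiply: 13(8k + 24) = 20(1k + 24)
104k + 312 = 20k + 480
104k - 20k = 480 - 312
84k = 168
k = 168/84 = 2
A = 8×2 = 16, B = 1×2 = 2
= A = 16, B = 2

A = 16, B = 2


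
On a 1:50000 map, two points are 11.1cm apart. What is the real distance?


Real distance = map distance × scale
= 11.1cm × 50000
= 555000 cm = 5550.0 m
= 5.550 km

5.550 km


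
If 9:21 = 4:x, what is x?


Cross multiply: 9 × x = 21 × 4
9x = 84
x = 84 / 9
= 9.33

9.33


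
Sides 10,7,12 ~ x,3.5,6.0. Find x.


Scale factor = 3.5/7 = 0.5
Missing side = 10 × 0.5
= 5.0

5.0


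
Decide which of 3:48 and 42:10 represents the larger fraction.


3/48 = 0.0625
42/10 = 4.2000
0.0625 < 4.2000, so 3:48 is less
= 42:10

42:10


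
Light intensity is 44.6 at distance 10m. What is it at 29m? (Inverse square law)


I₁d₁² = I₂d₂²
I₂ = I₁ × (d₁/d₂)²
= 44.6 × (10/29)²
= 44.6 × 100/841
= 4460/841
≈ 5.3032

5.3032


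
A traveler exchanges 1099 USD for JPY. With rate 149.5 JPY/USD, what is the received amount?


Amount × rate = 1099 × 149.5
= 164300.50 JPY

164300.50 JPY


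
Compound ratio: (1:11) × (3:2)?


Compound ratio = (1×3) : (11×2)
= 3:22
GCD = 1
= 3:22

3:22


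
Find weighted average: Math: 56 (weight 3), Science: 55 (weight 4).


Numerator = 56×3 + 55×4
= 168 + 220
= 388
Total weight = 7
Weighted avg = 388/7
= 55.43

55.43


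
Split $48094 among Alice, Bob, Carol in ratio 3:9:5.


Total parts = 3 + 9 + 5 = 17
Alice: 48094 × 3/17 = 8487.18
Bob: 48094 × 9/17 = 25461.53
Carol: 48094 × 5/17 = 14145.29
= Alice: $8487.18, Bob: $25461.53, Carol: $14145.29

Alice: $8487.18, Bob: $25461.53, Carol: $14145.29


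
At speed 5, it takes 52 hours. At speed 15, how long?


Inverse proportion: x × y = constant
k = 5 × 52 = 260
y₂ = k / 15 = 260 / 15
= 17.33

17.33


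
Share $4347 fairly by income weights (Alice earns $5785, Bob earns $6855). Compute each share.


Total income = 5785 + 6855 = $12640
Alice: $4347 × 5785/12640 = $1989.51
Bob: $4347 × 6855/12640 = $2357.49
= Alice: $1989.51, Bob: $2357.49

Alice: $1989.51, Bob: $2357.49


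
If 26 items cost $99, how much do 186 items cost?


Direct proportion: y/x = constant
k = 99/26 ≈ 3.8077
y₂ = k × 186 = 99 × 186 / 26 = 18414/26
≈ 708.23

708.23


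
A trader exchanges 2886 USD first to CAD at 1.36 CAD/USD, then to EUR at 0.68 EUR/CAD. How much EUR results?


Step 1: 2886 USD × 1.36 = 3924.96 CAD
Step 2: 3924.96 CAD × 0.68 = 2668.97 EUR
Implied rate USD→EUR = 1.36 × 0.68 = 0.9248
= 2668.97 EUR

2668.97 EUR


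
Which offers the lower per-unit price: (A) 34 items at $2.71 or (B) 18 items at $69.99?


Deal A: $2.71/34 = $0.0797/unit
Deal B: $69.99/18 = $3.8883/unit
A is cheaper per unit
= Deal A

Deal A


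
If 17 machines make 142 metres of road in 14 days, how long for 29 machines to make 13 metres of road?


Days ∝ work / workers, so d₂ = d₁ × (m₁/m₂) × (w₂/w₁)
Workers factor (inverse): 17/29 ≈ 0.5862
Work factor (direct): 13/142 ≈ 0.0915
d₂ = 14 × 17/29 × 13/142 = (14 × 17 × 13) / (29 × 142) = 3094/4118
≈ 0.75 days

0.75 days


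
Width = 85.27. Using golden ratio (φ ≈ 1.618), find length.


φ = (1 + √5) / 2 ≈ 1.618
Length = width × φ = 85.27 × 1.618 = 137.96686
≈ 137.97

137.97


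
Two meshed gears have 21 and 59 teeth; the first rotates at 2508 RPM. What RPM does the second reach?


Gear ratio = 21:59 = 21:59
RPM_B = RPM_A × (teeth_A / teeth_B)
= 2508 × (21/59)
= 892.7 RPM

892.7 RPM


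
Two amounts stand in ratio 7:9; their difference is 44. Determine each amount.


Let A = 7k, B = 9k.
9k - 7k = 44
2k = 44 → k = 44/2 = 22
A = 7×22 = 154, B = 9×22 = 198
= A = 154, B = 198

A = 154, B = 198


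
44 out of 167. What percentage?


Percentage = (part / whole) × 100
= (44 / 167) × 100
≈ 26.35%

26.35%


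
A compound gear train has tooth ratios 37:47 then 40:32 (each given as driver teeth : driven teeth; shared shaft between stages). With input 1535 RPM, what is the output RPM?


Stage 1: RPM_B = RPM_A × t_A/t_B = 1535 × 37/47 = 56795/47 ≈ 1208.40
B and C share a shaft → RPM_C = RPM_B
Stage 2: RPM_D = RPM_C × t_C/t_D = RPM_A × (t_A×t_C)/(t_B×t_D)
Overall ratio = (37×40)/(47×32) = 1480/1504
RPM_D = 1535 × 1480/1504 = 2271800/1504
≈ 1510.51 RPM

1510.51 RPM


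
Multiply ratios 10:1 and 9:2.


Compound ratio = (10×9) : (1×2)
= 90:2
GCD = 2
= 45:1

45:1


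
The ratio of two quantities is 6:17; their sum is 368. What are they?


Let A = 6k, B = 17k.
6k + 17k = 368
23k = 368 → k = 368/23 = 16
A = 6×16 = 96, B = 17×16 = 272
= A = 96, B = 272

A = 96, B = 272


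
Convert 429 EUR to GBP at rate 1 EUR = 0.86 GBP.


Amount × rate = 429 × 0.86
= 368.94 GBP

368.94 GBP


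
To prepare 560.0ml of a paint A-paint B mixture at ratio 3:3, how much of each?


Total parts = 3 + 3 = 6
paint A: 560.0 × 3/6 = 280.0ml
paint B: 560.0 × 3/6 = 280.0ml
= 280.0ml and 280.0ml

280.0ml and 280.0ml


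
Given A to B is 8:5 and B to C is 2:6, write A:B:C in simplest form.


Match B: multiply A:B by 2 → 16:10
Multiply B:C by 5 → 10:30
Combined: 16:10:30
GCD = 2
= 8:5:15

8:5:15


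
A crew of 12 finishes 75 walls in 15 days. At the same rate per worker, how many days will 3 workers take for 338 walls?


Days ∝ work / workers, so d₂ = d₁ × (m₁/m₂) × (w₂/w₁)
Workers factor (inverse): 12/3 = 4.0000
Work factor (direct): 338/75 ≈ 4.5067
d₂ = 15 × 12/3 × 338/75 = (15 × 12 × 338) / (3 × 75) = 60840/225
= 270.40 days

270.40 days


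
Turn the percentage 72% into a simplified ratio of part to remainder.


72% means 72 parts out of 100; remainder = 28
Part : remainder = 72:28
GCD = 4
= 18:7

18:7


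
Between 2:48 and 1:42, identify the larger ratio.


2/48 = 0.0417
1/42 = 0.0238
0.0417 > 0.0238, so 2:48 is greater
= 2:48

2:48


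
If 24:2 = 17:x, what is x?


Cross multiply: 24 × x = 2 × 17
24x = 34
x = 34 / 24
= 1.42

1.42


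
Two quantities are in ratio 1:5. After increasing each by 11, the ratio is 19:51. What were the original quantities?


Let A = 1k, B = 5k.
(1k + 11) / (5k + 11) = 19/51
Cross-multiply: 51(1k + 11) = 19(5k + 11)
51k + 561 = 95k + 209
51k - 95k = 209 - 561
-44k = -352
k = -352/-44 = 8
A = 1×8 = 8, B = 5×8 = 40
= A = 8, B = 40

A = 8, B = 40


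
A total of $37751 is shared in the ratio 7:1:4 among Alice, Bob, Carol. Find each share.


Total parts = 7 + 1 + 4 = 12
Alice: 37751 × 7/12 = 22021.42
Bob: 37751 × 1/12 = 3145.92
Carol: 37751 × 4/12 = 12583.67
= Alice: $22021.42, Bob: $3145.92, Carol: $12583.67

Alice: $22021.42, Bob: $3145.92, Carol: $12583.67


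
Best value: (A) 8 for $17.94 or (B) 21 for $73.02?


Deal A: $17.94/8 = $2.2425/unit
Deal B: $73.02/21 = $3.4771/unit
A is cheaper per unit
= Deal A

Deal A


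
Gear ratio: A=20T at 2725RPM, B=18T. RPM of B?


Gear ratio = 20:18 = 10:9
RPM_B = RPM_A × (teeth_A / teeth_B)
= 2725 × (20/18)
= 3027.8 RPM

3027.8 RPM


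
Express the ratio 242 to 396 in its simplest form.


GCD(242, 396) = 22
242/22 : 396/22
= 11:18

11:18


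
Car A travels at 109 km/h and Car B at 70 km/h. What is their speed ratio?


Ratio = 109:70
GCD = 1
Simplified = 109:70
Time ratio (same distance) = 70:109
Speed ratio = 109:70

109:70


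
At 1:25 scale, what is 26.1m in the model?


Model size = real / scale
= 26.1 / 25
= 1.0440 m

1.0440 m


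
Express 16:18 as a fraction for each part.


Total parts = 16 + 18 = 34
First part: 16/34 = 8/17
Second part: 18/34 = 9/17
= 8/17 and 9/17

8/17 and 9/17


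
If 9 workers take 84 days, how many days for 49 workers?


Inverse proportion: x × y = constant
k = 9 × 84 = 756
y₂ = k / 49 = 756 / 49
= 15.43

15.43


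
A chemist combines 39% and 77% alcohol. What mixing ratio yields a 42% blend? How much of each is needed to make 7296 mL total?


Let x parts of 39% mix with y parts of 77%.
39x + 77y = 42(x + y)
39x + 77y = 42x + 42y
x(39 - 42) = y(42 - 77)
x/y = (77 - 42)/(42 - 39) = 35/3
Simplify: 35:3
Total parts = 38; one part = 7296/38 = 192.00 mL
39% solution: 35×192.00 = 6720.00 mL
77% solution: 3×192.00 = 576.00 mL
= ratio 35:3; 6720.00 mL and 576.00 mL

ratio 35:3; 6720.00 mL and 576.00 mL


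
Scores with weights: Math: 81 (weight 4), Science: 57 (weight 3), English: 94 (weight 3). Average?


Numerator = 81×4 + 57×3 + 94×3
= 324 + 171 + 282
= 777
Total weight = 10
Weighted avg = 777/10
= 77.70

77.70


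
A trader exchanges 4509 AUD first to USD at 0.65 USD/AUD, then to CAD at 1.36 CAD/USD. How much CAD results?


Step 1: 4509 AUD × 0.65 = 2930.85 USD
Step 2: 2930.85 USD × 1.36 = 3985.96 CAD
Implied rate AUD→CAD = 0.65 × 1.36 = 0.8840
= 3985.96 CAD

3985.96 CAD


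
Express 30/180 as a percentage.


Percentage = (part / whole) × 100
= (30 / 180) × 100
≈ 16.67%

16.67%


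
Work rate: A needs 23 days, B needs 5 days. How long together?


Rate of A = 1/23 per day
Rate of B = 1/5 per day
Combined rate = 1/23 + 1/5 = 28/115 ≈ 0.2435 per day
Days = 1 / combined rate = 115/28
≈ 4.11 days

4.11 days


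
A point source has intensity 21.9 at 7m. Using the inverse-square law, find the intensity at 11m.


I₁d₁² = I₂d₂²
I₂ = I₁ × (d₁/d₂)²
= 21.9 × (7/11)²
= 21.9 × 49/121
= 1073.1/121
≈ 8.8686

8.8686


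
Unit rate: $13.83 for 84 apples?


Unit rate = total / quantity
= 13.83 / 84
= $0.16 per unit

$0.16 per unit


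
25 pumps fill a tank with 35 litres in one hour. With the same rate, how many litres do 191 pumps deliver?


Direct proportion: y/x = constant
k = 35/25 = 1.4000
y₂ = k × 191 = 35 × 191 / 25 = 6685/25
= 267.40

267.40


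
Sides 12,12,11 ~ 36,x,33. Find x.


Scale factor = 36/12 = 3
Missing side = 12 × 3
= 36.0

36.0


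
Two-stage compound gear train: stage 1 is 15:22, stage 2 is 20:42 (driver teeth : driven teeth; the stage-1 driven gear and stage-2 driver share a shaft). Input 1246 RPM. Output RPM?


Stage 1: RPM_B = RPM_A × t_A/t_B = 1246 × 15/22 = 18690/22 ≈ 849.55
B and C share a shaft → RPM_C = RPM_B
Stage 2: RPM_D = RPM_C × t_C/t_D = RPM_A × (t_A×t_C)/(t_B×t_D)
Overall ratio = (15×20)/(22×42) = 300/924
RPM_D = 1246 × 300/924 = 373800/924
≈ 404.55 RPM

404.55 RPM


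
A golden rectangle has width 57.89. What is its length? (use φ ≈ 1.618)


φ = (1 + √5) / 2 ≈ 1.618
Length = width × φ = 57.89 × 1.618 = 93.66602
≈ 93.67

93.67


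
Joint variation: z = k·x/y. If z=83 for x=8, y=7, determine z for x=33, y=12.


z = k·x/y
Solve for k using the known point: k = z·y/x = 83×7/8 = 581/8 = 72.6250
Now evaluate at x=33, y=12:
z = k × 33 / 12 = (581 × 33) / (8 × 12) = 19173/96
≈ 199.7188

199.7188


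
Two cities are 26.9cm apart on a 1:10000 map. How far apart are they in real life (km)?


Real distance = map distance × scale
= 26.9cm × 10000
= 269000 cm = 2690.0 m
= 2.690 km

2.690 km


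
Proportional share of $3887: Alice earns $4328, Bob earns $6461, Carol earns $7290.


Total income = 4328 + 6461 + 7290 = $18079
Alice: $3887 × 4328/18079 = $930.52
Bob: $3887 × 6461/18079 = $1389.12
Carol: $3887 × 7290/18079 = $1567.36
= Alice: $930.52, Bob: $1389.12, Carol: $1567.36

Alice: $930.52, Bob: $1389.12, Carol: $1567.36


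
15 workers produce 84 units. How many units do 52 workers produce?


Direct proportion: y/x = constant
k = 84/15 = 5.6000
y₂ = k × 52 = 84 × 52 / 15 = 4368/15
= 291.20

291.20


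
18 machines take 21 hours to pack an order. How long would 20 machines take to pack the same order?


Inverse proportion: x × y = constant
k = 18 × 21 = 378
y₂ = k / 20 = 378 / 20
= 18.90

18.90


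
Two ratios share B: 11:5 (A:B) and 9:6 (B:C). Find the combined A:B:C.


Match B: multiply A:B by 9 → 99:45
Multiply B:C by 5 → 45:30
Combined: 99:45:30
GCD = 3
= 33:15:10

33:15:10


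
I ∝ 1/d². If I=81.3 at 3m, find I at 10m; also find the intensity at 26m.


I₁d₁² = I₂d₂²
I at 10m = 81.3 × (3/10)² = 81.3 × 9/100 = 731.7/100 = 7.3170
I at 26m = 81.3 × (3/26)² = 81.3 × 9/676 = 731.7/676 ≈ 1.0824
= 7.3170 and 1.0824

7.3170 and 1.0824


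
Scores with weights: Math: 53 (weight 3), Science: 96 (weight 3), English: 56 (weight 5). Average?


Numerator = 53×3 + 96×3 + 56×5
= 159 + 288 + 280
= 727
Total weight = 11
Weighted avg = 727/11
= 66.09

66.09


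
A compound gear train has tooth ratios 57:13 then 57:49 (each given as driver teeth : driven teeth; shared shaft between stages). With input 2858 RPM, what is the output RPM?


Stage 1: RPM_B = RPM_A × t_A/t_B = 2858 × 57/13 = 162906/13 ≈ 12531.23
B and C share a shaft → RPM_C = RPM_B
Stage 2: RPM_D = RPM_C × t_C/t_D = RPM_A × (t_A×t_C)/(t_B×t_D)
Overall ratio = (57×57)/(13×49) = 3249/637
RPM_D = 2858 × 3249/637 = 9285642/637
≈ 14577.15 RPM

14577.15 RPM


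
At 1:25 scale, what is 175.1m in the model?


Model size = real / scale
= 175.1 / 25
= 7.0040 m

7.0040 m


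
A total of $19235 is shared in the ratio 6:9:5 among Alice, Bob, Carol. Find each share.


Total parts = 6 + 9 + 5 = 20
Alice: 19235 × 6/20 = 5770.50
Bob: 19235 × 9/20 = 8655.75
Carol: 19235 × 5/20 = 4808.75
= Alice: $5770.50, Bob: $8655.75, Carol: $4808.75

Alice: $5770.50, Bob: $8655.75, Carol: $4808.75


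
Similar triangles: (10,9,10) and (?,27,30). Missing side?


Scale factor = 27/9 = 3
Missing side = 10 × 3
= 30.0

30.0


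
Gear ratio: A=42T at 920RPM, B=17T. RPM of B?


Gear ratio = 42:17 = 42:17
RPM_B = RPM_A × (teeth_A / teeth_B)
= 920 × (42/17)
= 2272.9 RPM

2272.9 RPM


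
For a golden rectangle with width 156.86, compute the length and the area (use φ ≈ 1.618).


φ = (1 + √5) / 2 ≈ 1.618
Length = width × φ = 156.86 × 1.618 = 253.79948
≈ 253.80
Area = width × length = 156.86 × 253.79948 = 39810.9864328 ≈ 39810.99
= Length: 253.80, Area: 39810.99

Length: 253.80, Area: 39810.99


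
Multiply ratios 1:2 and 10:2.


Compound ratio = (1×10) : (2×2)
= 10:4
GCD = 2
= 5:2

5:2


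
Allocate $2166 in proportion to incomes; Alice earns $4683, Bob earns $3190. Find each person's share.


Total income = 4683 + 3190 = $7873
Alice: $2166 × 4683/7873 = $1288.38
Bob: $2166 × 3190/7873 = $877.62
= Alice: $1288.38, Bob: $877.62

Alice: $1288.38, Bob: $877.62


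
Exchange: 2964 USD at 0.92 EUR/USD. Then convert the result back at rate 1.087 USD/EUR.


Amount × rate = 2964 × 0.92 = 2726.88 EUR
Round-trip: 2726.88 × 1.087 = 2964.12 USD
= 2726.88 EUR, then 2964.12 USD

2726.88 EUR, then 2964.12 USD


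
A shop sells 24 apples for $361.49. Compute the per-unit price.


Unit rate = total / quantity
= 361.49 / 24
= $15.06 per unit

$15.06 per unit


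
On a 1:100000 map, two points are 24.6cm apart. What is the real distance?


Real distance = map distance × scale
= 24.6cm × 100000
= 2460000 cm = 24600.0 m
= 24.600 km

24.600 km


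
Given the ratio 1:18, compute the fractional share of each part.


Total parts = 1 + 18 = 19
First part: 1/19 = 1/19
Second part: 18/19 = 18/19
= 1/19 and 18/19

1/19 and 18/19


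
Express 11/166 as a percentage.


Percentage = (part / whole) × 100
= (11 / 166) × 100
≈ 6.63%

6.63%


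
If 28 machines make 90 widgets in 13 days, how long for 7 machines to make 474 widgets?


Days ∝ work / workers, so d₂ = d₁ × (m₁/m₂) × (w₂/w₁)
Workers factor (inverse): 28/7 = 4.0000
Work factor (direct): 474/90 ≈ 5.2667
d₂ = 13 × 28/7 × 474/90 = (13 × 28 × 474) / (7 × 90) = 172536/630
≈ 273.87 days

273.87 days


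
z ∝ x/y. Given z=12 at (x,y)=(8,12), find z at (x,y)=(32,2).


z = k·x/y
Solve for k using the known point: k = z·y/x = 12×12/8 = 144/8 = 18.0000
Now evaluate at x=32, y=2:
z = k × 32 / 2 = (144 × 32) / (8 × 2) = 4608/16
= 288.0000

288.0000


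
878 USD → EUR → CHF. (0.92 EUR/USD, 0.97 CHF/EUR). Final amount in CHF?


Step 1: 878 USD × 0.92 = 807.76 EUR
Step 2: 807.76 EUR × 0.97 = 783.53 CHF
Implied rate USD→CHF = 0.92 × 0.97 = 0.8924
= 783.53 CHF

783.53 CHF


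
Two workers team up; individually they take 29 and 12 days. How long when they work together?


Rate of A = 1/29 per day
Rate of B = 1/12 per day
Combined rate = 1/29 + 1/12 = 41/348 ≈ 0.1178 per day
Days = 1 / combined rate = 348/41
≈ 8.49 days

8.49 days


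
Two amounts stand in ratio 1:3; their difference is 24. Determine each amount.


Let A = 1k, B = 3k.
3k - 1k = 24
2k = 24 → k = 24/2 = 12
A = 1×12 = 12, B = 3×12 = 36
= A = 12, B = 36

A = 12, B = 36


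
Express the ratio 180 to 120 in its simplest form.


GCD(180, 120) = 60
180/60 : 120/60
= 3:2

3:2


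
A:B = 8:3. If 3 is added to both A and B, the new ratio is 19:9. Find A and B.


Let A = 8k, B = 3k.
(8k + 3) / (3k + 3) = 19/9
Cross-multiply: 9(8k + 3) = 19(3k + 3)
72k + 27 = 57k + 57
72k - 57k = 57 - 27
15k = 30
k = 30/15 = 2
A = 8×2 = 16, B = 3×2 = 6
= A = 16, B = 6

A = 16, B = 6


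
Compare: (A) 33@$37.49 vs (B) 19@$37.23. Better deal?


Deal A: $37.49/33 = $1.1361/unit
Deal B: $37.23/19 = $1.9595/unit
A is cheaper per unit
= Deal A

Deal A


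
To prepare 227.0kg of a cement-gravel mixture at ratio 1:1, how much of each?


Total parts = 1 + 1 = 2
cement: 227.0 × 1/2 = 113.5kg
gravel: 227.0 × 1/2 = 113.5kg
= 113.5kg and 113.5kg

113.5kg and 113.5kg


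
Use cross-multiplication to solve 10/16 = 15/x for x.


Cross multiply: 10 × x = 16 × 15
10x = 240
x = 240 / 10
= 24.00

24.00


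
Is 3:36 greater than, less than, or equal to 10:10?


3/36 = 0.0833
10/10 = 1.0000
0.0833 < 1.0000, so 3:36 is less
= less than

less than


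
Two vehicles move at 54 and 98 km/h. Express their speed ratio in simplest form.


Ratio = 54:98
GCD = 2
Simplified = 27:49
Time ratio (same distance) = 49:27
Speed ratio = 27:49

27:49


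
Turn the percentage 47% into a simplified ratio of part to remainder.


47% means 47 parts out of 100; remainder = 53
Part : remainder = 47:53
GCD = 1
= 47:53

47:53


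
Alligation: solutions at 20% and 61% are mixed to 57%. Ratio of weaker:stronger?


Let x parts of 20% mix with y parts of 61%.
20x + 61y = 57(x + y)
20x + 61y = 57x + 57y
x(20 - 57) = y(57 - 61)
x/y = (61 - 57)/(57 - 20) = 4/37
Simplify: 4:37
= 4:37

4:37


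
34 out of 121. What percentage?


Percentage = (part / whole) × 100
= (34 / 121) × 100
≈ 28.10%

28.10%


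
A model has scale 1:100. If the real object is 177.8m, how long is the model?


Model size = real / scale
= 177.8 / 100
= 1.7780 m

1.7780 m


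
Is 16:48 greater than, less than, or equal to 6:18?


16/48 = 0.3333
6/18 = 0.3333
They are equal
= equal to

equal to


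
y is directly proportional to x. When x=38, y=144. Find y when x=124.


Direct proportion: y/x = constant
k = 144/38 ≈ 3.7895
y₂ = k × 124 = 144 × 124 / 38 = 17856/38
≈ 469.89

469.89


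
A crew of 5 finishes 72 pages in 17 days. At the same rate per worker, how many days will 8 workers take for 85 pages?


Days ∝ work / workers, so d₂ = d₁ × (m₁/m₂) × (w₂/w₁)
Workers factor (inverse): 5/8 = 0.6250
Work factor (direct): 85/72 ≈ 1.1806
d₂ = 17 × 5/8 × 85/72 = (17 × 5 × 85) / (8 × 72) = 7225/576
≈ 12.54 days

12.54 days


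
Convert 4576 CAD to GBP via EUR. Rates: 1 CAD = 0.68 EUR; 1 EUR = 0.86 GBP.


Step 1: 4576 CAD × 0.68 = 3111.68 EUR
Step 2: 3111.68 EUR × 0.86 = 2676.04 GBP
Implied rate CAD→GBP = 0.68 × 0.86 = 0.5848
= 2676.04 GBP

2676.04 GBP


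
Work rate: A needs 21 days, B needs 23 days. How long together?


Rate of A = 1/21 per day
Rate of B = 1/23 per day
Combined rate = 1/21 + 1/23 = 44/483 ≈ 0.0911 per day
Days = 1 / combined rate = 483/44
≈ 10.98 days

10.98 days


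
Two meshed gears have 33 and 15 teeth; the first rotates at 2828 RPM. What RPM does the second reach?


Gear ratio = 33:15 = 11:5
RPM_B = RPM_A × (teeth_A / teeth_B)
= 2828 × (33/15)
= 6221.6 RPM

6221.6 RPM


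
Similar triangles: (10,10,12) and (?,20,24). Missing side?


Scale factor = 20/10 = 2
Missing side = 10 × 2
= 20.0

20.0


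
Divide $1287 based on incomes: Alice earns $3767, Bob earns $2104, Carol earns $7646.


Total income = 3767 + 2104 + 7646 = $13517
Alice: $1287 × 3767/13517 = $358.67
Bob: $1287 × 2104/13517 = $200.33
Carol: $1287 × 7646/13517 = $728.00
= Alice: $358.67, Bob: $200.33, Carol: $728.00

Alice: $358.67, Bob: $200.33, Carol: $728.00


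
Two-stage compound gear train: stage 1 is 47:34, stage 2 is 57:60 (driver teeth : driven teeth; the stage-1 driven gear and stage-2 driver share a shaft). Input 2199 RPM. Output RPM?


Stage 1: RPM_B = RPM_A × t_A/t_B = 2199 × 47/34 = 103353/34 ≈ 3039.79
B and C share a shaft → RPM_C = RPM_B
Stage 2: RPM_D = RPM_C × t_C/t_D = RPM_A × (t_A×t_C)/(t_B×t_D)
Overall ratio = (47×57)/(34×60) = 2679/2040
RPM_D = 2199 × 2679/2040 = 5891121/2040
≈ 2887.80 RPM

2887.80 RPM


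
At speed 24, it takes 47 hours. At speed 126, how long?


Inverse proportion: x × y = constant
k = 24 × 47 = 1128
y₂ = k / 126 = 1128 / 126
= 8.95

8.95


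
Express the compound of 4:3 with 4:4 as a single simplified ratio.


Compound ratio = (4×4) : (3×4)
= 16:12
GCD = 4
= 4:3

4:3


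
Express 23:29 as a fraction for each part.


Total parts = 23 + 29 = 52
First part: 23/52 = 23/52
Second part: 29/52 = 29/52
= 23/52 and 29/52

23/52 and 29/52


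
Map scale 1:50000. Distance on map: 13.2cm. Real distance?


Real distance = map distance × scale
= 13.2cm × 50000
= 660000 cm = 6600.0 m
= 6.600 km

6.600 km


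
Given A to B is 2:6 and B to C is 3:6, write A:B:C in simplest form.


Match B: multiply A:B by 3 → 6:18
Multiply B:C by 6 → 18:36
Combined: 6:18:36
GCD = 6
= 1:3:6

1:3:6


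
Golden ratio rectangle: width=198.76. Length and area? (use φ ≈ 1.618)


φ = (1 + √5) / 2 ≈ 1.618
Length = width × φ = 198.76 × 1.618 = 321.59368
≈ 321.59
Area = width × length = 198.76 × 321.59368 = 63919.9598368 ≈ 63919.96
= Length: 321.59, Area: 63919.96

Length: 321.59, Area: 63919.96


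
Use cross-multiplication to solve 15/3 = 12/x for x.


Cross multiply: 15 × x = 3 × 12
15x = 36
x = 36 / 15
= 2.40

2.40


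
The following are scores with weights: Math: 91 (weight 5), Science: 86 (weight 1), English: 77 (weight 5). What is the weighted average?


Numerator = 91×5 + 86×1 + 77×5
= 455 + 86 + 385
= 926
Total weight = 11
Weighted avg = 926/11
= 84.18

84.18


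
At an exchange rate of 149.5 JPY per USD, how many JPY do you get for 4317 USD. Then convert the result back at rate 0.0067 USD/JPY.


Amount × rate = 4317 × 149.5 = 645391.50 JPY
Round-trip: 645391.50 × 0.0067 = 4324.12 USD
= 645391.50 JPY, then 4324.12 USD

645391.50 JPY, then 4324.12 USD


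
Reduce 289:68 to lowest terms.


GCD(289, 68) = 17
289/17 : 68/17
= 17:4

17:4


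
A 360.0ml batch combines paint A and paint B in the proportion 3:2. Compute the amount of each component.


Total parts = 3 + 2 = 5
paint A: 360.0 × 3/5 = 216.0ml
paint B: 360.0 × 2/5 = 144.0ml
= 216.0ml and 144.0ml

216.0ml and 144.0ml


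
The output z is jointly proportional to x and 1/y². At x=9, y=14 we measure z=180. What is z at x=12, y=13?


z = k·x/y²
Solve for k using the known point: k = z·y²/x = 180×196/9 = 35280/9 = 3920.0000
Now evaluate at x=12, y=13:
z = k × 12 / 169 = (35280 × 12) / (9 × 169) = 423360/1521
≈ 278.3432

278.3432


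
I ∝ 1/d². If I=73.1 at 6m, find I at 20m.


I₁d₁² = I₂d₂²
I₂ = I₁ × (d₁/d₂)²
= 73.1 × (6/20)²
= 73.1 × 36/400
= 2631.6/400
= 6.5790

6.5790


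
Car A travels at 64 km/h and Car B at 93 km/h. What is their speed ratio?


Ratio = 64:93
GCD = 1
Simplified = 64:93
Time ratio (same distance) = 93:64
Speed ratio = 64:93

64:93


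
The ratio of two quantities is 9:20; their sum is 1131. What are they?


Let A = 9k, B = 20k.
9k + 20k = 1131
29k = 1131 → k = 1131/29 = 39
A = 9×39 = 351, B = 20×39 = 780
= A = 351, B = 780

A = 351, B = 780


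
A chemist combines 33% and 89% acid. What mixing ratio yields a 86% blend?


Let x parts of 33% mix with y parts of 89%.
33x + 89y = 86(x + y)
33x + 89y = 86x + 86y
x(33 - 86) = y(86 - 89)
x/y = (89 - 86)/(86 - 33) = 3/53
Simplify: 3:53
= 3:53

3:53


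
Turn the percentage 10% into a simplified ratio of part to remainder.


10% means 10 parts out of 100; remainder = 90
Part : remainder = 10:90
GCD = 10
= 1:9

1:9


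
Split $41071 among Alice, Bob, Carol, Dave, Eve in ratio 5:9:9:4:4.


Total parts = 5 + 9 + 9 + 4 + 4 = 31
Alice: 41071 × 5/31 = 6624.35
Bob: 41071 × 9/31 = 11923.84
Carol: 41071 × 9/31 = 11923.84
Dave: 41071 × 4/31 = 5299.48
Eve: 41071 × 4/31 = 5299.48
= Alice: $6624.35, Bob: $11923.84, Carol: $11923.84, Dave: $5299.48, Eve: $5299.48

Alice: $6624.35, Bob: $11923.84, Carol: $11923.84, Dave: $5299.48, Eve: $5299.48


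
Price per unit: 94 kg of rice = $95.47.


Unit rate = total / quantity
= 95.47 / 94
= $1.02 per unit

$1.02 per unit


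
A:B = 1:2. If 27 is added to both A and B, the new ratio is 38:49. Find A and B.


Let A = 1k, B = 2k.
(1k + 27) / (2k + 27) = 38/49
Cross-multiply: 49(1k + 27) = 38(2k + 27)
49k + 1323 = 76k + 1026
49k - 76k = 1026 - 1323
-27k = -297
k = -297/-27 = 11
A = 1×11 = 11, B = 2×11 = 22
= A = 11, B = 22

A = 11, B = 22


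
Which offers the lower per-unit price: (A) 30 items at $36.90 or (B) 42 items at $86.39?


Deal A: $36.90/30 = $1.2300/unit
Deal B: $86.39/42 = $2.0569/unit
A is cheaper per unit
= Deal A

Deal A


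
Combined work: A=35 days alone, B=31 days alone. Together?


Rate of A = 1/35 per day
Rate of B = 1/31 per day
Combined rate = 1/35 + 1/31 = 66/1085 ≈ 0.0608 per day
Days = 1 / combined rate = 1085/66
≈ 16.44 days

16.44 days


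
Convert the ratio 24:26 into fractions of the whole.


Total parts = 24 + 26 = 50
First part: 24/50 = 12/25
Second part: 26/50 = 13/25
= 12/25 and 13/25

12/25 and 13/25


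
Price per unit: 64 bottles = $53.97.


Unit rate = total / quantity
= 53.97 / 64
= $0.84 per unit

$0.84 per unit


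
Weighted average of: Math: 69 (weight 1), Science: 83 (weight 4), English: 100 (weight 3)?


Numerator = 69×1 + 83×4 + 100×3
= 69 + 332 + 300
= 701
Total weight = 8
Weighted avg = 701/8
= 87.63

87.63


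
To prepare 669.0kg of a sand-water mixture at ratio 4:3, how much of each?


Total parts = 4 + 3 = 7
sand: 669.0 × 4/7 = 382.3kg
water: 669.0 × 3/7 = 286.7kg
= 382.3kg and 286.7kg

382.3kg and 286.7kg


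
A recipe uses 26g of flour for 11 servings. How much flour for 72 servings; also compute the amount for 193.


Direct proportion: y/x = constant
k = 26/11 ≈ 2.3636
y at x=72: k × 72 = 26 × 72 / 11 = 1872/11 ≈ 170.18
y at x=193: k × 193 = 26 × 193 / 11 = 5018/11 ≈ 456.18
= 170.18 and 456.18

170.18 and 456.18


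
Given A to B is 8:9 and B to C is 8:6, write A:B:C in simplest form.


Match B: multiply A:B by 8 → 64:72
Multiply B:C by 9 → 72:54
Combined: 64:72:54
GCD = 2
= 32:36:27

32:36:27


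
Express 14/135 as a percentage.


Percentage = (part / whole) × 100
= (14 / 135) × 100
≈ 10.37%

10.37%


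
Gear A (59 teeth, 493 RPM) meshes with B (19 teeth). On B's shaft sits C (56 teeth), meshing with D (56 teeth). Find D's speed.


Stage 1: RPM_B = RPM_A × t_A/t_B = 493 × 59/19 = 29087/19 ≈ 1530.89
B and C share a shaft → RPM_C = RPM_B
Stage 2: RPM_D = RPM_C × t_C/t_D = RPM_A × (t_A×t_C)/(t_B×t_D)
Overall ratio = (59×56)/(19×56) = 3304/1064
RPM_D = 493 × 3304/1064 = 1628872/1064
≈ 1530.89 RPM

1530.89 RPM


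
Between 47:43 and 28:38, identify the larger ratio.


47/43 = 1.0930
28/38 = 0.7368
1.0930 > 0.7368, so 47:43 is greater
= 47:43

47:43


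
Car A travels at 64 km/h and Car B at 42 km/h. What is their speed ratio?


Ratio = 64:42
GCD = 2
Simplified = 32:21
Time ratio (same distance) = 21:32
Speed ratio = 32:21

32:21


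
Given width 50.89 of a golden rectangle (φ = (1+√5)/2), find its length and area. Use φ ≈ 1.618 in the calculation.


φ = (1 + √5) / 2 ≈ 1.618
Length = width × φ = 50.89 × 1.618 = 82.34002
≈ 82.34
Area = width × length = 50.89 × 82.34002 = 4190.2836178 ≈ 4190.28
= Length: 82.34, Area: 4190.28

Length: 82.34, Area: 4190.28


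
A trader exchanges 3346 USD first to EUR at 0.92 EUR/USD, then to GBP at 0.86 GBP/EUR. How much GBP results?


Step 1: 3346 USD × 0.92 = 3078.32 EUR
Step 2: 3078.32 EUR × 0.86 = 2647.36 GBP
Implied rate USD→GBP = 0.92 × 0.86 = 0.7912
= 2647.36 GBP

2647.36 GBP


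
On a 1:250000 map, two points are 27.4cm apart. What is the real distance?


Real distance = map distance × scale
= 27.4cm × 250000
= 6850000 cm = 68500.0 m
= 68.500 km

68.500 km


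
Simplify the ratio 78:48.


GCD(78, 48) = 6
78/6 : 48/6
= 13:8

13:8


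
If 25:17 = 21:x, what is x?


Cross multiply: 25 × x = 17 × 21
25x = 357
x = 357 / 25
= 14.28

14.28


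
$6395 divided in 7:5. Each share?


Total parts = 7 + 5 = 12
Part 1: 6395 × 7/12 = 3730.42
Part 2: 6395 × 5/12 = 2664.58
= Part 1: $3730.42, Part 2: $2664.58

Part 1: $3730.42, Part 2: $2664.58


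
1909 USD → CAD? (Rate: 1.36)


Amount × rate = 1909 × 1.36
= 2596.24 CAD

2596.24 CAD


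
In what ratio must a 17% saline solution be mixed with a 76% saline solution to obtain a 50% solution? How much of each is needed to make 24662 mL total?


Let x parts of 17% mix with y parts of 76%.
17x + 76y = 50(x + y)
17x + 76y = 50x + 50y
x(17 - 50) = y(50 - 76)
x/y = (76 - 50)/(50 - 17) = 26/33
Simplify: 26:33
Total parts = 59; one part = 24662/59 = 418.00 mL
17% solution: 26×418.00 = 10868.00 mL
76% solution: 33×418.00 = 13794.00 mL
= ratio 26:33; 10868.00 mL and 13794.00 mL

ratio 26:33; 10868.00 mL and 13794.00 mL


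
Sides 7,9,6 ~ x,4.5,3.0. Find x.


Scale factor = 4.5/9 = 0.5
Missing side = 7 × 0.5
= 3.5

3.5


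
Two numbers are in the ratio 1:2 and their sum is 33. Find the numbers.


Let A = 1k, B = 2k.
1k + 2k = 33
3k = 33 → k = 33/3 = 11
A = 1×11 = 11, B = 2×11 = 22
= A = 11, B = 22

A = 11, B = 22


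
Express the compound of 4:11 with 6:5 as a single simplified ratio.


Compound ratio = (4×6) : (11×5)
= 24:55
GCD = 1
= 24:55

24:55


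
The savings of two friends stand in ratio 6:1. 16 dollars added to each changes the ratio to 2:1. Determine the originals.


Let A = 6k, B = 1k.
(6k + 16) / (1k + 16) = 2/1
Cross-multiply: 1(6k + 16) = 2(1k + 16)
6k + 16 = 2k + 32
6k - 2k = 32 - 16
4k = 16
k = 16/4 = 4
A = 6×4 = 24, B = 1×4 = 4
= A = 24, B = 4

A = 24, B = 4
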